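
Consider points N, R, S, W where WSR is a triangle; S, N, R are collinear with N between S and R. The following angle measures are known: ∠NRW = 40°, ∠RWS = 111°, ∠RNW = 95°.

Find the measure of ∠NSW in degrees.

1. ∠SRW = 40°  [N on ray RS]
2. ∠RSW = 29°  [△WSR]
3. ∠NSW = 29°  [N on ray SR]

∠NSW = 29°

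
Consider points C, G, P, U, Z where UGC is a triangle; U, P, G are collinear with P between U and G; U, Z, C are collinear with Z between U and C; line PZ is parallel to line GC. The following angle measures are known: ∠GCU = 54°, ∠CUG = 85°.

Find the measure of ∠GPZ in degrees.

1. ∠CGU = 41°  [△UGC]
2. ∠UPZ = 41°  [PZ∥GC, corresponding at P]
3. ∠GPZ = 139°  [linear pair at P on UG]

∠GPZ = 139°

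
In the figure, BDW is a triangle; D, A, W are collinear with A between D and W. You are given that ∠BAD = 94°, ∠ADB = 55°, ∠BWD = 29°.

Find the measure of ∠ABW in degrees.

1. ∠BAW = 86°  [linear pair at A on DW]
2. ∠AWB = 29°  [A on ray WD]
3. ∠ABW = 65°  [△BAW]

∠ABW = 65°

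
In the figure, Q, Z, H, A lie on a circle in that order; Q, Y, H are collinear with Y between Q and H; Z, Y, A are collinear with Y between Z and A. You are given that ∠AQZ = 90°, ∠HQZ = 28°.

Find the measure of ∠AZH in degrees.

∠AZH = 62°

1. ∠AHZ = 90°  [cyclic QZHA, opposite ∠Q+∠H]
2. ∠HAZ = 28°  [same arc ZH]
3. ∠AZH = 62°  [△ZHA]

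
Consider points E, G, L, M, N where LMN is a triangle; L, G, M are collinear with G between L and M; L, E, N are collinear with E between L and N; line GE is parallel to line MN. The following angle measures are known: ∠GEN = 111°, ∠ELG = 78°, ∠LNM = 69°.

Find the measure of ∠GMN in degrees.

1. ∠MLN = 78°  [G on LM, E on LN]
2. ∠LMN = 33°  [△LMN]
3. ∠GMN = 33°  [G on ray ML]

∠GMN = 33°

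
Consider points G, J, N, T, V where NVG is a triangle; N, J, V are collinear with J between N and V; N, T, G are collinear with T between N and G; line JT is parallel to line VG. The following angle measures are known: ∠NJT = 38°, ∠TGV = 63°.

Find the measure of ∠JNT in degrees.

∠JNT = 79°

1. ∠GVN = 38°  [JT∥VG, corresponding at J]
2. ∠NGV = 63°  [T on ray GN]
3. ∠GNV = 79°  [△NVG]
4. ∠JNT = 79°  [J on NV, T on NG]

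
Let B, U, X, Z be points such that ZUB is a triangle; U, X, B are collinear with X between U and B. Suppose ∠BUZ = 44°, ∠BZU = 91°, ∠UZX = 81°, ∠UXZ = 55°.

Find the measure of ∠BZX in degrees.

1. ∠UBZ = 45°  [△ZUB]
2. ∠BXZ = 125°  [linear pair at X on UB]
3. ∠XBZ = 45°  [X on ray BU]
4. ∠BZX = 10°  [△ZXB]

∠BZX = 10°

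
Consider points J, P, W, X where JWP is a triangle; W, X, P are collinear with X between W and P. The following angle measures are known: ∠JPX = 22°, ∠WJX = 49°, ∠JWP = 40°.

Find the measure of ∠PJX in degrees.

1. ∠JWX = 40°  [X on ray WP]
2. ∠JXW = 91°  [△JWX]
3. ∠JXP = 89°  [linear pair at X on WP]
4. ∠PJX = 69°  [△JXP]

∠PJX = 69°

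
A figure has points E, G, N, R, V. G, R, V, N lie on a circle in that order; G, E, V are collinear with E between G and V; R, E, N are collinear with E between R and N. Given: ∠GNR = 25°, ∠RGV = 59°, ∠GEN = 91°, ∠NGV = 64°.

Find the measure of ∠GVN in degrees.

∠GVN = 32°

1. ∠RNV = 59°  [same arc RV]
2. ∠NEV = 89°  [linear pair at E on GV]
3. ∠GVN = 32°  [△VEN]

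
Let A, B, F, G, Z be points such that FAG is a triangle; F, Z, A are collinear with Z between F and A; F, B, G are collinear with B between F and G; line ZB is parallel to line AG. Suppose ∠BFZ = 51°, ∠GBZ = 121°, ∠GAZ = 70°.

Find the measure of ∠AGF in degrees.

1. ∠AFG = 51°  [Z on FA, B on FG]
2. ∠FAG = 70°  [Z on ray AF]
3. ∠AGF = 59°  [△FAG]

∠AGF = 59°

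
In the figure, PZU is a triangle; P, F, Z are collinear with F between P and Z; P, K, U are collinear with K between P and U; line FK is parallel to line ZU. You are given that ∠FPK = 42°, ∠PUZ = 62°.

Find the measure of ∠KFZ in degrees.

1. ∠UPZ = 42°  [F on PZ, K on PU]
2. ∠PZU = 76°  [△PZU]
3. ∠KFP = 76°  [FK∥ZU, corresponding at F]
4. ∠KFZ = 104°  [linear pair at F on PZ]

∠KFZ = 104°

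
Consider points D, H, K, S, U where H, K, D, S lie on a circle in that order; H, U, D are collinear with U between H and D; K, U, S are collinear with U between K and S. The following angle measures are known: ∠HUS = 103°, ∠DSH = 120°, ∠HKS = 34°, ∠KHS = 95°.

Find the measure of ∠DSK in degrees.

∠DSK = 69°

1. ∠DUS = 77°  [linear pair at U on HD]
2. ∠HDS = 34°  [same arc HS]
3. ∠DSK = 69°  [△DUS]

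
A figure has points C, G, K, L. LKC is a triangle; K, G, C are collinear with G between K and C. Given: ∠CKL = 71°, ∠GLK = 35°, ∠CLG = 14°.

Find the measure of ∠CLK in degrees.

∠CLK = 49°

1. ∠GKL = 71°  [G on ray KC]
2. ∠KGL = 74°  [△LKG]
3. ∠CGL = 106°  [linear pair at G on KC]
4. ∠GCL = 60°  [△LGC]
5. ∠KCL = 60°  [G on ray CK]
6. ∠CLK = 49°  [△LKC]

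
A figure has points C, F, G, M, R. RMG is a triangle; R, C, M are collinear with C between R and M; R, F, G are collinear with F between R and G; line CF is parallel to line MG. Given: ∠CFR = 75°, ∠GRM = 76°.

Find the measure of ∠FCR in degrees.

∠FCR = 29°

1. ∠MGR = 75°  [CF∥MG, corresponding at F]
2. ∠GMR = 29°  [△RMG]
3. ∠FCR = 29°  [CF∥MG, corresponding at C]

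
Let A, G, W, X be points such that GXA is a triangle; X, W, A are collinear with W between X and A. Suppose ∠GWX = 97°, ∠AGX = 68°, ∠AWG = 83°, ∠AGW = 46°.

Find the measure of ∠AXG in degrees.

∠AXG = 61°

1. ∠GAW = 51°  [△GWA]
2. ∠GAX = 51°  [W on ray AX]
3. ∠AXG = 61°  [△GXA]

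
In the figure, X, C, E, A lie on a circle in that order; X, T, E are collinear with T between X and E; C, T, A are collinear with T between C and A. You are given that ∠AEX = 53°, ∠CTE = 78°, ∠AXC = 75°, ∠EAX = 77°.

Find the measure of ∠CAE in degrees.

∠CAE = 25°

1. ∠AXE = 50°  [△XEA]
2. ∠AEC = 105°  [cyclic XCEA, opposite ∠X+∠E]
3. ∠ACE = 50°  [same arc EA]
4. ∠CAE = 25°  [△CEA]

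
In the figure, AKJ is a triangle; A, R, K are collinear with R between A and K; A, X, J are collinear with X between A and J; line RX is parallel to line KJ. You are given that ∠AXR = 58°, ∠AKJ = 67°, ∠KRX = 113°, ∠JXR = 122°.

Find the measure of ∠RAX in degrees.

1. ∠AJK = 58°  [RX∥KJ, corresponding at X]
2. ∠JAK = 55°  [△AKJ]
3. ∠RAX = 55°  [R on AK, X on AJ]

∠RAX = 55°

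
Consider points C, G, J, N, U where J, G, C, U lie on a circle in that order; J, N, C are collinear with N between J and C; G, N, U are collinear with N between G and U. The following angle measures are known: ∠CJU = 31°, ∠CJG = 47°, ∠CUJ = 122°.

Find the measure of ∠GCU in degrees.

∠GCU = 102°

1. ∠CGU = 31°  [same arc CU]
2. ∠CUG = 47°  [same arc GC]
3. ∠GCU = 102°  [△GCU]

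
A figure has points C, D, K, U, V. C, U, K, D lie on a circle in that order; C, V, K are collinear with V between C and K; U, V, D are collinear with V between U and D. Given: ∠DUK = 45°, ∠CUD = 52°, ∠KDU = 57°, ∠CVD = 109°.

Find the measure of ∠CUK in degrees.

∠CUK = 97°

1. ∠DCK = 45°  [same arc KD]
2. ∠CKD = 52°  [same arc CD]
3. ∠CDK = 83°  [△CKD]
4. ∠CUK = 97°  [cyclic CUKD, opposite ∠U+∠D]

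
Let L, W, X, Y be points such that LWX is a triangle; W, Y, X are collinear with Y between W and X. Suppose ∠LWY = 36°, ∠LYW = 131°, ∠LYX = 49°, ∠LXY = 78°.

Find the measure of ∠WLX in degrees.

1. ∠LWX = 36°  [Y on ray WX]
2. ∠LXW = 78°  [Y on ray XW]
3. ∠WLX = 66°  [△LWX]

∠WLX = 66°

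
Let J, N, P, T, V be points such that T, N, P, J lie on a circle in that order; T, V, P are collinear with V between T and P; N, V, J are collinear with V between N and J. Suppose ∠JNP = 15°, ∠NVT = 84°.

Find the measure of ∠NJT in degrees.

1. ∠JTP = 15°  [same arc PJ]
2. ∠JVP = 84°  [vertical angles at V]
3. ∠JVT = 96°  [linear pair at V on TP]
4. ∠NJT = 69°  [△TVJ]

∠NJT = 69°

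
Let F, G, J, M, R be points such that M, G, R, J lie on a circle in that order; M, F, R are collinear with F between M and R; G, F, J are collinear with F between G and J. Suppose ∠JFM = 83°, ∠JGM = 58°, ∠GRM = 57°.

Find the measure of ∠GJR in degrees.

∠GJR = 25°

1. ∠JFR = 97°  [linear pair at F on MR]
2. ∠JRM = 58°  [same arc MJ]
3. ∠GJR = 25°  [△RFJ]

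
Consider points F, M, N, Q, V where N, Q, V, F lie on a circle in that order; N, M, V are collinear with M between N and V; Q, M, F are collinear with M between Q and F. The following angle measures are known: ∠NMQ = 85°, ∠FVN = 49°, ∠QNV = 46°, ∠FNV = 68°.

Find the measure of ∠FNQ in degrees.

1. ∠FMV = 85°  [vertical angles at M]
2. ∠QFV = 46°  [△VMF]
3. ∠FQV = 68°  [same arc VF]
4. ∠FVQ = 66°  [△QVF]
5. ∠FNQ = 114°  [cyclic NQVF, opposite ∠N+∠V]

∠FNQ = 114°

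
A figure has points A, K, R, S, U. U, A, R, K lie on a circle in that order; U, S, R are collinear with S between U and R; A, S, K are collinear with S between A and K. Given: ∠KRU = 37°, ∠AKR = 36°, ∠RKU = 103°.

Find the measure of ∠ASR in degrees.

1. ∠KAU = 37°  [same arc UK]
2. ∠AUR = 36°  [same arc AR]
3. ∠ASU = 107°  [△USA]
4. ∠ASR = 73°  [linear pair at S on UR]

∠ASR = 73°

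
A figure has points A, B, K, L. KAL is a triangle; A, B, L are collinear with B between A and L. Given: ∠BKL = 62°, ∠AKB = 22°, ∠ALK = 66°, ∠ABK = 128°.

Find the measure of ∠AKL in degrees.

∠AKL = 84°

1. ∠BAK = 30°  [△KAB]
2. ∠KAL = 30°  [B on ray AL]
3. ∠AKL = 84°  [△KAL]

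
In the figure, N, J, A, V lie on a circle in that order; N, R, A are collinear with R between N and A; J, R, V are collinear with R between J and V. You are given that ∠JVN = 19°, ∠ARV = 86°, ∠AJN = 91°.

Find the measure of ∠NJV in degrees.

1. ∠JAN = 19°  [same arc NJ]
2. ∠JRN = 86°  [vertical angles at R]
3. ∠ANJ = 70°  [△NJA]
4. ∠NJV = 24°  [△NRJ]

∠NJV = 24°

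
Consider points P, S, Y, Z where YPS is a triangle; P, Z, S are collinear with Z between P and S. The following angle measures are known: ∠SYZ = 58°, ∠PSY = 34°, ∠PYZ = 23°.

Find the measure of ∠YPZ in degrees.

1. ∠YSZ = 34°  [Z on ray SP]
2. ∠SZY = 88°  [△YZS]
3. ∠PZY = 92°  [linear pair at Z on PS]
4. ∠YPZ = 65°  [△YPZ]

∠YPZ = 65°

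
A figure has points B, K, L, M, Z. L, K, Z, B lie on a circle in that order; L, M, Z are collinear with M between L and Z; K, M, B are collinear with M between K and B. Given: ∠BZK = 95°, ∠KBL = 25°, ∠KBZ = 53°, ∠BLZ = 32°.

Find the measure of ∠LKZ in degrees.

1. ∠KZL = 25°  [same arc LK]
2. ∠KLZ = 53°  [same arc KZ]
3. ∠LKZ = 102°  [△LKZ]

∠LKZ = 102°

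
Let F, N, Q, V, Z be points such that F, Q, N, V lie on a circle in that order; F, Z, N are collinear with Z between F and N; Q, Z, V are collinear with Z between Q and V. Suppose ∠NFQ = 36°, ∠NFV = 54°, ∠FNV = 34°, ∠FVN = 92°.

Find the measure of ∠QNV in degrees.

1. ∠NVQ = 36°  [same arc QN]
2. ∠NQV = 54°  [same arc NV]
3. ∠QNV = 90°  [△QNV]

∠QNV = 90°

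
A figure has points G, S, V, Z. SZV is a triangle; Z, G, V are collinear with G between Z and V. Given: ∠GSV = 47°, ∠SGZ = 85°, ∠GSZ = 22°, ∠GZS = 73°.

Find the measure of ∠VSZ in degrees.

1. ∠SGV = 95°  [linear pair at G on ZV]
2. ∠SZV = 73°  [G on ray ZV]
3. ∠GVS = 38°  [△SGV]
4. ∠SVZ = 38°  [G on ray VZ]
5. ∠VSZ = 69°  [△SZV]

∠VSZ = 69°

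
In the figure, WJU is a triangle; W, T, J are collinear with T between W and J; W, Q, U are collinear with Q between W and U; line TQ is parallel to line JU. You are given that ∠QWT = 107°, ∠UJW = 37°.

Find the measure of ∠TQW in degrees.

1. ∠JWU = 107°  [T on WJ, Q on WU]
2. ∠JUW = 36°  [△WJU]
3. ∠TQW = 36°  [TQ∥JU, corresponding at Q]

∠TQW = 36°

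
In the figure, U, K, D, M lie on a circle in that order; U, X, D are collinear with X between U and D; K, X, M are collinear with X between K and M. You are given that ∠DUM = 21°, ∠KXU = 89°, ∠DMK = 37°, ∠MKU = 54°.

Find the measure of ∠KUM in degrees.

∠KUM = 58°

1. ∠DKM = 21°  [same arc DM]
2. ∠KDM = 122°  [△KDM]
3. ∠KUM = 58°  [cyclic UKDM, opposite ∠U+∠D]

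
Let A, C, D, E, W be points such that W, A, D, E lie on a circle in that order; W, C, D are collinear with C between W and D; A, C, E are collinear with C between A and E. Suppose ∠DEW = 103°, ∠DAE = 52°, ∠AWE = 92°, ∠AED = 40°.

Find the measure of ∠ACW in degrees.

1. ∠DAW = 77°  [cyclic WADE, opposite ∠A+∠E]
2. ∠AWD = 40°  [same arc AD]
3. ∠ADW = 63°  [△WAD]
4. ∠ACD = 65°  [△ACD]
5. ∠ACW = 115°  [linear pair at C on WD]

∠ACW = 115°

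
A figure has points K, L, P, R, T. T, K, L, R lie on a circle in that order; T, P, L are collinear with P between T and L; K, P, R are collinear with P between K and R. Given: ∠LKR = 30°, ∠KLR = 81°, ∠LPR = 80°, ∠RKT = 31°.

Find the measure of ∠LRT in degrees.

∠LRT = 119°

1. ∠LTR = 30°  [same arc LR]
2. ∠KRL = 69°  [△KLR]
3. ∠RLT = 31°  [△LPR]
4. ∠LRT = 119°  [△TLR]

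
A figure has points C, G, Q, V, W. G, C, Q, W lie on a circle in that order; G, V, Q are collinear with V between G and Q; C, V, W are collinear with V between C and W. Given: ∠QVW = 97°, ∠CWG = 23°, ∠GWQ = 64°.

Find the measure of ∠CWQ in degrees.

1. ∠GVW = 83°  [linear pair at V on GQ]
2. ∠QGW = 74°  [△GVW]
3. ∠GQW = 42°  [△GQW]
4. ∠CWQ = 41°  [△QVW]

∠CWQ = 41°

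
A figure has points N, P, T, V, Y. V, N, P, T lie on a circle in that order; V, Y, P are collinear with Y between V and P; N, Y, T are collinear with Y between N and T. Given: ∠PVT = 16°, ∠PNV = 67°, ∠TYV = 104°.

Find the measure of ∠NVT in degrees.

1. ∠NTV = 60°  [△VYT]
2. ∠PTV = 113°  [cyclic VNPT, opposite ∠N+∠T]
3. ∠TPV = 51°  [△VPT]
4. ∠TNV = 51°  [same arc VT]
5. ∠NVT = 69°  [△VNT]

∠NVT = 69°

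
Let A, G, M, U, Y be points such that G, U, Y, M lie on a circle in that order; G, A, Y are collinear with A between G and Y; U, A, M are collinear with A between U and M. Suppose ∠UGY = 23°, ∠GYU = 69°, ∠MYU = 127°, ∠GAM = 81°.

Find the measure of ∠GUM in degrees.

∠GUM = 58°

1. ∠GMU = 69°  [same arc GU]
2. ∠MGU = 53°  [cyclic GUYM, opposite ∠G+∠Y]
3. ∠GUM = 58°  [△GUM]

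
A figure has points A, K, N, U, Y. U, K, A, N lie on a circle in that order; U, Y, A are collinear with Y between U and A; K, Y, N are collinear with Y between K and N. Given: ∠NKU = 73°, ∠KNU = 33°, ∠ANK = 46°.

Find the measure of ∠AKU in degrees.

1. ∠KAU = 33°  [same arc UK]
2. ∠AUK = 46°  [same arc KA]
3. ∠AKU = 101°  [△UKA]

∠AKU = 101°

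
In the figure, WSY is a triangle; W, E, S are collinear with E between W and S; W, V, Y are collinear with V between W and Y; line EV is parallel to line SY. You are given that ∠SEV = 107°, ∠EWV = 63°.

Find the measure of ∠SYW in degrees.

∠SYW = 44°

1. ∠VEW = 73°  [linear pair at E on WS]
2. ∠EVW = 44°  [△WEV]
3. ∠SYW = 44°  [EV∥SY, corresponding at V]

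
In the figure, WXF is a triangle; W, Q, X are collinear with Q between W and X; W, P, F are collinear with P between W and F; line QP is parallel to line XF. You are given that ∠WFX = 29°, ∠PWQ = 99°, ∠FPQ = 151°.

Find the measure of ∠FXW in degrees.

∠FXW = 52°

1. ∠QPW = 29°  [QP∥XF, corresponding at P]
2. ∠PQW = 52°  [△WQP]
3. ∠FXW = 52°  [QP∥XF, corresponding at Q]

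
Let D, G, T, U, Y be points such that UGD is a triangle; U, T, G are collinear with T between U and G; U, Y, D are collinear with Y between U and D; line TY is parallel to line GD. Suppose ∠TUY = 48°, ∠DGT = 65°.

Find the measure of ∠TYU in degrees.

∠TYU = 67°

1. ∠DUG = 48°  [T on UG, Y on UD]
2. ∠DGU = 65°  [T on ray GU]
3. ∠GDU = 67°  [△UGD]
4. ∠TYU = 67°  [TY∥GD, corresponding at Y]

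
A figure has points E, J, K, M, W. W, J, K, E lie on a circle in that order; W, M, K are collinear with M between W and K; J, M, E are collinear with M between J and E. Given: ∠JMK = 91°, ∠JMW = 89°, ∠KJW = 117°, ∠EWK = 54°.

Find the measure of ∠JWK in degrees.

1. ∠EMK = 89°  [vertical angles at M]
2. ∠KEW = 63°  [cyclic WJKE, opposite ∠J+∠E]
3. ∠EKW = 63°  [△WKE]
4. ∠JEK = 28°  [△KME]
5. ∠JWK = 28°  [same arc JK]

∠JWK = 28°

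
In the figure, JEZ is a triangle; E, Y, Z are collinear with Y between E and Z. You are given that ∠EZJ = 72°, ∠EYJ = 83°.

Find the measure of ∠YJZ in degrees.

∠YJZ = 11°

1. ∠JZY = 72°  [Y on ray ZE]
2. ∠JYZ = 97°  [linear pair at Y on EZ]
3. ∠YJZ = 11°  [△JYZ]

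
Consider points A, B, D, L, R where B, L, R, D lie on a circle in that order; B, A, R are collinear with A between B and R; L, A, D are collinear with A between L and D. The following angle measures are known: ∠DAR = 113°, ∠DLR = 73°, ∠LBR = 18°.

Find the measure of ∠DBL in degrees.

∠DBL = 91°

1. ∠BAL = 113°  [vertical angles at A]
2. ∠BAD = 67°  [linear pair at A on BR]
3. ∠DBR = 73°  [same arc RD]
4. ∠BLD = 49°  [△BAL]
5. ∠BDL = 40°  [△BAD]
6. ∠DBL = 91°  [△BLD]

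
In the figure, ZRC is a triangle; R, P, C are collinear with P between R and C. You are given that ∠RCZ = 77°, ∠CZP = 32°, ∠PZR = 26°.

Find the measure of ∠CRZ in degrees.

∠CRZ = 45°

1. ∠PCZ = 77°  [P on ray CR]
2. ∠CPZ = 71°  [△ZPC]
3. ∠RPZ = 109°  [linear pair at P on RC]
4. ∠PRZ = 45°  [△ZRP]
5. ∠CRZ = 45°  [P on ray RC]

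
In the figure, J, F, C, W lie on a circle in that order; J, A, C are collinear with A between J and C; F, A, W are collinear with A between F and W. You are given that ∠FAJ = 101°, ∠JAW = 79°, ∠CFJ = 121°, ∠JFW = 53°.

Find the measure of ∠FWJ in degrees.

1. ∠CJF = 26°  [△JAF]
2. ∠FCJ = 33°  [△JFC]
3. ∠FWJ = 33°  [same arc JF]

∠FWJ = 33°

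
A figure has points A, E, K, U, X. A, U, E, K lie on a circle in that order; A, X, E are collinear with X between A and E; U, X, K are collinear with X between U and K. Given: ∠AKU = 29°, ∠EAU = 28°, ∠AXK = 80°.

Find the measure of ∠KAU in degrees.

∠KAU = 99°

1. ∠AEU = 29°  [same arc AU]
2. ∠EKU = 28°  [same arc UE]
3. ∠EXU = 80°  [vertical angles at X]
4. ∠EUK = 71°  [△UXE]
5. ∠KEU = 81°  [△UEK]
6. ∠KAU = 99°  [cyclic AUEK, opposite ∠A+∠E]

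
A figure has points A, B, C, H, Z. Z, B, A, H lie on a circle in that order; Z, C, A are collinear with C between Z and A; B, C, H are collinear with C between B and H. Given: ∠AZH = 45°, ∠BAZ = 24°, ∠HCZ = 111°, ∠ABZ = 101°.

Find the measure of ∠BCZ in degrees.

1. ∠ABH = 45°  [same arc AH]
2. ∠ACB = 111°  [△BCA]
3. ∠BCZ = 69°  [linear pair at C on ZA]

∠BCZ = 69°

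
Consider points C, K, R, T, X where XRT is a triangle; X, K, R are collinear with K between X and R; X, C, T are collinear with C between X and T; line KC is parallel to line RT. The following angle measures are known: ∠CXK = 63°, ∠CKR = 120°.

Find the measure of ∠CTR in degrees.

1. ∠CKX = 60°  [linear pair at K on XR]
2. ∠KCX = 57°  [△XKC]
3. ∠KCT = 123°  [linear pair at C on XT]
4. ∠CTR = 57°  [KC∥RT, co-interior at T–C]

∠CTR = 57°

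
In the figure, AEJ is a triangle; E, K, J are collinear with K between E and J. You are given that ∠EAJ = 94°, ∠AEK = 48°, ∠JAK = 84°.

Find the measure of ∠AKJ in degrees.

1. ∠AEJ = 48°  [K on ray EJ]
2. ∠AJE = 38°  [△AEJ]
3. ∠AJK = 38°  [K on ray JE]
4. ∠AKJ = 58°  [△AKJ]

∠AKJ = 58°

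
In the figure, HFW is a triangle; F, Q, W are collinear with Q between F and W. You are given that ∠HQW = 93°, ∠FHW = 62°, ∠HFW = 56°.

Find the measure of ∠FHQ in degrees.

∠FHQ = 37°

1. ∠FQH = 87°  [linear pair at Q on FW]
2. ∠HFQ = 56°  [Q on ray FW]
3. ∠FHQ = 37°  [△HFQ]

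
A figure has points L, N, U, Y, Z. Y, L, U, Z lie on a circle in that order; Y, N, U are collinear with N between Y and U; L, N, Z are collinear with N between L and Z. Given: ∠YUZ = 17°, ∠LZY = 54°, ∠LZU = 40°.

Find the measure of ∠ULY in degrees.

∠ULY = 86°

1. ∠LUY = 54°  [same arc YL]
2. ∠LYU = 40°  [same arc LU]
3. ∠ULY = 86°  [△YLU]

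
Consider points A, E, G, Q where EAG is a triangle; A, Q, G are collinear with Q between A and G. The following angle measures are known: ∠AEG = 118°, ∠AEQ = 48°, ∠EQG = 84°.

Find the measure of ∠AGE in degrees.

1. ∠AQE = 96°  [linear pair at Q on AG]
2. ∠EAQ = 36°  [△EAQ]
3. ∠EAG = 36°  [Q on ray AG]
4. ∠AGE = 26°  [△EAG]

∠AGE = 26°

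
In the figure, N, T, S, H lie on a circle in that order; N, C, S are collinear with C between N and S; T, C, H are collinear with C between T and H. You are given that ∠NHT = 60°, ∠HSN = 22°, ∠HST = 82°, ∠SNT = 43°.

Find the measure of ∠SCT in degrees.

∠SCT = 65°

1. ∠HTN = 22°  [same arc NH]
2. ∠NCT = 115°  [△NCT]
3. ∠SCT = 65°  [linear pair at C on NS]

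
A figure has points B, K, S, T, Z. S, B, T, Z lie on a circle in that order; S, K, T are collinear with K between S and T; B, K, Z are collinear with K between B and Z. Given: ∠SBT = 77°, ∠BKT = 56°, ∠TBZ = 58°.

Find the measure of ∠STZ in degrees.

∠STZ = 19°

1. ∠SZT = 103°  [cyclic SBTZ, opposite ∠B+∠Z]
2. ∠TSZ = 58°  [same arc TZ]
3. ∠STZ = 19°  [△STZ]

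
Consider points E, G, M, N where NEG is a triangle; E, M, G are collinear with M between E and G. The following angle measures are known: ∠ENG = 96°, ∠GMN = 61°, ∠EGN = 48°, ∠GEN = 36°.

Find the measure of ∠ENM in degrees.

1. ∠EMN = 119°  [linear pair at M on EG]
2. ∠MEN = 36°  [M on ray EG]
3. ∠ENM = 25°  [△NEM]

∠ENM = 25°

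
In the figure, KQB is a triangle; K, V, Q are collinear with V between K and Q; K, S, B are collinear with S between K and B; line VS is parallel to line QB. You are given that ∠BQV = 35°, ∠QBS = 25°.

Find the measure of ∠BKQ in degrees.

∠BKQ = 120°

1. ∠BQK = 35°  [V on ray QK]
2. ∠KBQ = 25°  [S on ray BK]
3. ∠BKQ = 120°  [△KQB]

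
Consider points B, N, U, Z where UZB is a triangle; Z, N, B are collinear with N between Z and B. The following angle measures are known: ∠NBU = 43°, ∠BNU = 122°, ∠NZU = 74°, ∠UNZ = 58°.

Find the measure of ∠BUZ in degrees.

∠BUZ = 63°

1. ∠UBZ = 43°  [N on ray BZ]
2. ∠BZU = 74°  [N on ray ZB]
3. ∠BUZ = 63°  [△UZB]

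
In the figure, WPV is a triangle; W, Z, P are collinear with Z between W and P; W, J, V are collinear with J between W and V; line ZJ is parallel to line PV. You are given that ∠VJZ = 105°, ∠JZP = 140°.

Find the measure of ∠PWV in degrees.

1. ∠WJZ = 75°  [linear pair at J on WV]
2. ∠JZW = 40°  [linear pair at Z on WP]
3. ∠JWZ = 65°  [△WZJ]
4. ∠PWV = 65°  [Z on WP, J on WV]

∠PWV = 65°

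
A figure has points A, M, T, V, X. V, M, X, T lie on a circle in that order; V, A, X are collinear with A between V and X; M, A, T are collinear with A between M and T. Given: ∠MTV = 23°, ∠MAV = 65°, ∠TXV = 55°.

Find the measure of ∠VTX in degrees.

1. ∠MXV = 23°  [same arc VM]
2. ∠MAX = 115°  [linear pair at A on VX]
3. ∠TMX = 42°  [△MAX]
4. ∠TVX = 42°  [same arc XT]
5. ∠VTX = 83°  [△VXT]

∠VTX = 83°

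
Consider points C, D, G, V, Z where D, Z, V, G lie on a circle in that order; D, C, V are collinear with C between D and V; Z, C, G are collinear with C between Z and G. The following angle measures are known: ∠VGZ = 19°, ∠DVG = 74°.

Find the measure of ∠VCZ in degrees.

∠VCZ = 93°

1. ∠VDZ = 19°  [same arc ZV]
2. ∠DZG = 74°  [same arc DG]
3. ∠DCZ = 87°  [△DCZ]
4. ∠VCZ = 93°  [linear pair at C on DV]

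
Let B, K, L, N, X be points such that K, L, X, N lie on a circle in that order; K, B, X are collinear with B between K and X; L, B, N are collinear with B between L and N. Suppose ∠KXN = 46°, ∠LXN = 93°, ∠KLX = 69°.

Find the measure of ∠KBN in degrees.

∠KBN = 110°

1. ∠KLN = 46°  [same arc KN]
2. ∠LKN = 87°  [cyclic KLXN, opposite ∠K+∠X]
3. ∠KNX = 111°  [cyclic KLXN, opposite ∠L+∠N]
4. ∠KNL = 47°  [△KLN]
5. ∠NKX = 23°  [△KXN]
6. ∠KBN = 110°  [△KBN]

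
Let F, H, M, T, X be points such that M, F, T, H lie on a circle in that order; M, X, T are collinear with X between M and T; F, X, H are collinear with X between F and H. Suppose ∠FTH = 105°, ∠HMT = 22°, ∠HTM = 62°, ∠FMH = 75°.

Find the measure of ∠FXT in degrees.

1. ∠HFT = 22°  [same arc TH]
2. ∠HFM = 62°  [same arc MH]
3. ∠FHM = 43°  [△MFH]
4. ∠FTM = 43°  [same arc MF]
5. ∠FXT = 115°  [△FXT]

∠FXT = 115°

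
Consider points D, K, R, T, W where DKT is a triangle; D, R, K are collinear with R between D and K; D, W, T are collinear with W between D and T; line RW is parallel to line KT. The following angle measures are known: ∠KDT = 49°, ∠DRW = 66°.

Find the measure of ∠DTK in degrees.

∠DTK = 65°

1. ∠RDW = 49°  [R on DK, W on DT]
2. ∠DWR = 65°  [△DRW]
3. ∠DTK = 65°  [RW∥KT, corresponding at W]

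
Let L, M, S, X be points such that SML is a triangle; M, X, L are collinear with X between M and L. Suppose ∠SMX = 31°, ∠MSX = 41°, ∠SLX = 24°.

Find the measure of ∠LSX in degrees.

1. ∠MXS = 108°  [△SMX]
2. ∠LXS = 72°  [linear pair at X on ML]
3. ∠LSX = 84°  [△SXL]

∠LSX = 84°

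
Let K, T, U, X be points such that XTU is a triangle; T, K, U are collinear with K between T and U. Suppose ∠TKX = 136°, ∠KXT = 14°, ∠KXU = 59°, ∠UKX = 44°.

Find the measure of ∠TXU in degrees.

1. ∠KTX = 30°  [△XTK]
2. ∠KUX = 77°  [△XKU]
3. ∠UTX = 30°  [K on ray TU]
4. ∠TUX = 77°  [K on ray UT]
5. ∠TXU = 73°  [△XTU]

∠TXU = 73°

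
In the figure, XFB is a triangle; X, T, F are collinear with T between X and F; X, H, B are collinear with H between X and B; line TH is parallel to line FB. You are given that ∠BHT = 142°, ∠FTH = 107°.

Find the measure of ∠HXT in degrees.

∠HXT = 69°

1. ∠THX = 38°  [linear pair at H on XB]
2. ∠HTX = 73°  [linear pair at T on XF]
3. ∠HXT = 69°  [△XTH]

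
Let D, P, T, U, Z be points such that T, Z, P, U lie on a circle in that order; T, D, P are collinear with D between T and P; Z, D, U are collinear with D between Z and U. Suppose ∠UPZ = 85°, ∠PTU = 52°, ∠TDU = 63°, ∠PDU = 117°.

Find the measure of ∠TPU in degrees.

1. ∠UTZ = 95°  [cyclic TZPU, opposite ∠T+∠P]
2. ∠TUZ = 65°  [△TDU]
3. ∠TZU = 20°  [△TZU]
4. ∠TPU = 20°  [same arc TU]

∠TPU = 20°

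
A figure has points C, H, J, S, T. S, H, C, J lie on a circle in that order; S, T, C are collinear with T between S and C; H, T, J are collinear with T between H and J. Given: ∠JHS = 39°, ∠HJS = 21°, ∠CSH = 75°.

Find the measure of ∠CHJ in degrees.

∠CHJ = 45°

1. ∠HTS = 66°  [△STH]
2. ∠HCS = 21°  [same arc SH]
3. ∠CTH = 114°  [linear pair at T on SC]
4. ∠CHJ = 45°  [△HTC]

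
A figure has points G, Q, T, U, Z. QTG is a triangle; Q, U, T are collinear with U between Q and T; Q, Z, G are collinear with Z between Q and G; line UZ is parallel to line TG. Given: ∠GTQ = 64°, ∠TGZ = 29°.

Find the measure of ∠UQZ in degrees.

1. ∠QGT = 29°  [Z on ray GQ]
2. ∠GQT = 87°  [△QTG]
3. ∠UQZ = 87°  [U on QT, Z on QG]

∠UQZ = 87°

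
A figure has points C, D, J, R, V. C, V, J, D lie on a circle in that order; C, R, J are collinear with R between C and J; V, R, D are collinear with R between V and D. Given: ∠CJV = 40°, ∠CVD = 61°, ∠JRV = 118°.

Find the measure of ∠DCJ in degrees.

∠DCJ = 22°

1. ∠CDV = 40°  [same arc CV]
2. ∠CRD = 118°  [vertical angles at R]
3. ∠DCJ = 22°  [△CRD]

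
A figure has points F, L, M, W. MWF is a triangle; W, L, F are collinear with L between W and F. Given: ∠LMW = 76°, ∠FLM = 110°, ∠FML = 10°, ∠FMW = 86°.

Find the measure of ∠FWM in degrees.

∠FWM = 34°

1. ∠LFM = 60°  [△MLF]
2. ∠MFW = 60°  [L on ray FW]
3. ∠FWM = 34°  [△MWF]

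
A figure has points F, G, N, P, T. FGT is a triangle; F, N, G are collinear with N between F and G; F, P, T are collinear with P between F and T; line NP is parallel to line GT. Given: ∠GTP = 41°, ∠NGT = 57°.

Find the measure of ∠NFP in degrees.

1. ∠FTG = 41°  [P on ray TF]
2. ∠FGT = 57°  [N on ray GF]
3. ∠GFT = 82°  [△FGT]
4. ∠NFP = 82°  [N on FG, P on FT]

∠NFP = 82°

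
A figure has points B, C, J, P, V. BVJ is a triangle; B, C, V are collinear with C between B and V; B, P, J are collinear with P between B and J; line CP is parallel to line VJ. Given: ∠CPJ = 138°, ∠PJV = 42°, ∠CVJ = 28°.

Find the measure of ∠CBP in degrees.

1. ∠BJV = 42°  [P on ray JB]
2. ∠BVJ = 28°  [C on ray VB]
3. ∠JBV = 110°  [△BVJ]
4. ∠CBP = 110°  [C on BV, P on BJ]

∠CBP = 110°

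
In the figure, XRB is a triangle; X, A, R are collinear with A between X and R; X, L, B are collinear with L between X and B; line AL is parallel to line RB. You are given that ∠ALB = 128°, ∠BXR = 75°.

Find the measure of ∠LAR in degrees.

∠LAR = 127°

1. ∠ALX = 52°  [linear pair at L on XB]
2. ∠AXL = 75°  [A on XR, L on XB]
3. ∠LAX = 53°  [△XAL]
4. ∠LAR = 127°  [linear pair at A on XR]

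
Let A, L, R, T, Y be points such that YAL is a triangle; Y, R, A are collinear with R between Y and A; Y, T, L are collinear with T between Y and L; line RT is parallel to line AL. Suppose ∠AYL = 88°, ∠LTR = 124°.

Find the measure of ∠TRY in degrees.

∠TRY = 36°

1. ∠RYT = 88°  [R on YA, T on YL]
2. ∠RTY = 56°  [linear pair at T on YL]
3. ∠TRY = 36°  [△YRT]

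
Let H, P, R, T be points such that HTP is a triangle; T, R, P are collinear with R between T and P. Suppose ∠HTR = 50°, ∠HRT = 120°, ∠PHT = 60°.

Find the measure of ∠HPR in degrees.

1. ∠HTP = 50°  [R on ray TP]
2. ∠HPT = 70°  [△HTP]
3. ∠HPR = 70°  [R on ray PT]

∠HPR = 70°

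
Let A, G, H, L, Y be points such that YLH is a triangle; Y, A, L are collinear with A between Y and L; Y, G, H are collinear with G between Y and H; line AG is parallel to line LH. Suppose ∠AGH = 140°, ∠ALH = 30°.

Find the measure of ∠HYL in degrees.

1. ∠AGY = 40°  [linear pair at G on YH]
2. ∠HLY = 30°  [A on ray LY]
3. ∠LHY = 40°  [AG∥LH, corresponding at G]
4. ∠HYL = 110°  [△YLH]

∠HYL = 110°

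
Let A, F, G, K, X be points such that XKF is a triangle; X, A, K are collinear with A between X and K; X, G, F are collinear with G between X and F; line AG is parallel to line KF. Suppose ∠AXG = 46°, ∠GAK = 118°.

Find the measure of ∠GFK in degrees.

1. ∠GAX = 62°  [linear pair at A on XK]
2. ∠AGX = 72°  [△XAG]
3. ∠AGF = 108°  [linear pair at G on XF]
4. ∠GFK = 72°  [AG∥KF, co-interior at F–G]

∠GFK = 72°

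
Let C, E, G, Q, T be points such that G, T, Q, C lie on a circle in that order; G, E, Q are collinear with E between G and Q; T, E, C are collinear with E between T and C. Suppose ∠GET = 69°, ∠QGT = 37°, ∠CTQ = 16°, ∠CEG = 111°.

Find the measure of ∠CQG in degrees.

∠CQG = 74°

1. ∠CEQ = 69°  [vertical angles at E]
2. ∠QCT = 37°  [same arc TQ]
3. ∠CQG = 74°  [△QEC]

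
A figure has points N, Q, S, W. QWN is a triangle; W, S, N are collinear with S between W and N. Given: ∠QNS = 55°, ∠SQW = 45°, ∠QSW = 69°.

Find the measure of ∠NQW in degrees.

1. ∠QNW = 55°  [S on ray NW]
2. ∠QWS = 66°  [△QWS]
3. ∠NWQ = 66°  [S on ray WN]
4. ∠NQW = 59°  [△QWN]

∠NQW = 59°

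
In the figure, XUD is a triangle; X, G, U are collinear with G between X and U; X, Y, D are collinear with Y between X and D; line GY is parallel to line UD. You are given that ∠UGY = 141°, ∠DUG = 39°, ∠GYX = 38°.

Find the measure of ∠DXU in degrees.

∠DXU = 103°

1. ∠DUX = 39°  [G on ray UX]
2. ∠UDX = 38°  [GY∥UD, corresponding at Y]
3. ∠DXU = 103°  [△XUD]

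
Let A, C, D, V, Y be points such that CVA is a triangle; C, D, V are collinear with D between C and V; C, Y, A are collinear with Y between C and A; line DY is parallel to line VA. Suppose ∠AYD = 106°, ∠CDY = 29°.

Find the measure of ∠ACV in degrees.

∠ACV = 77°

1. ∠CYD = 74°  [linear pair at Y on CA]
2. ∠DCY = 77°  [△CDY]
3. ∠ACV = 77°  [D on CV, Y on CA]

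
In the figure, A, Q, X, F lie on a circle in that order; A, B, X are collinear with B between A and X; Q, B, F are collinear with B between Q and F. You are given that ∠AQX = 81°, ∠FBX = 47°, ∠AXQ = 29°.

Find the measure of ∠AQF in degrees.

∠AQF = 63°

1. ∠QAX = 70°  [△AQX]
2. ∠ABQ = 47°  [vertical angles at B]
3. ∠AQF = 63°  [△ABQ]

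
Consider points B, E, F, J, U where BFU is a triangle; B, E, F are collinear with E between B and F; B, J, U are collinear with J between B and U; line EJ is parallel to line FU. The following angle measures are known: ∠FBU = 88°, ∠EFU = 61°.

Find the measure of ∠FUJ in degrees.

∠FUJ = 31°

1. ∠BFU = 61°  [E on ray FB]
2. ∠BUF = 31°  [△BFU]
3. ∠FUJ = 31°  [J on ray UB]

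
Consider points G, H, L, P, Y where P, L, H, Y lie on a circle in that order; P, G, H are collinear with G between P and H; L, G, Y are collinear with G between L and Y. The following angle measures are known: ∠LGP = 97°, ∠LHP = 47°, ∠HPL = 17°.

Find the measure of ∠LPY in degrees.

1. ∠PLY = 66°  [△PGL]
2. ∠LYP = 47°  [same arc PL]
3. ∠LPY = 67°  [△PLY]

∠LPY = 67°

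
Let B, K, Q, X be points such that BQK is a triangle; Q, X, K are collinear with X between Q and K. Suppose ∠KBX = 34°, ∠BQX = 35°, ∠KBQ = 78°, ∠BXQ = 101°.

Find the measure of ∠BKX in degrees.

∠BKX = 67°

1. ∠BQK = 35°  [X on ray QK]
2. ∠BKQ = 67°  [△BQK]
3. ∠BKX = 67°  [X on ray KQ]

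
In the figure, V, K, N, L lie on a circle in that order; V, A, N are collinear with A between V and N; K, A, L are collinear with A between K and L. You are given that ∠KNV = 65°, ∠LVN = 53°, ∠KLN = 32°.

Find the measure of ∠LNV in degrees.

∠LNV = 30°

1. ∠KLV = 65°  [same arc VK]
2. ∠LAV = 62°  [△VAL]
3. ∠LAN = 118°  [linear pair at A on VN]
4. ∠LNV = 30°  [△NAL]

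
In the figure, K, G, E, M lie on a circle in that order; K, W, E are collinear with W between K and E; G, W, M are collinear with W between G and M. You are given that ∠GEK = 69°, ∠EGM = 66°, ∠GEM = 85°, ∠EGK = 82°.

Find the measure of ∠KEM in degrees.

1. ∠EKM = 66°  [same arc EM]
2. ∠EMK = 98°  [cyclic KGEM, opposite ∠G+∠M]
3. ∠KEM = 16°  [△KEM]

∠KEM = 16°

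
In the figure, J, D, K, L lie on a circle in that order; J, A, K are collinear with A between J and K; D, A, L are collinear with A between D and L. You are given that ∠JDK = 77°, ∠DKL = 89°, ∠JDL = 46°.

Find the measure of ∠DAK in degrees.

∠DAK = 106°

1. ∠JLK = 103°  [cyclic JDKL, opposite ∠D+∠L]
2. ∠DJL = 91°  [cyclic JDKL, opposite ∠J+∠K]
3. ∠JKL = 46°  [same arc JL]
4. ∠DLJ = 43°  [△JDL]
5. ∠KJL = 31°  [△JKL]
6. ∠DKJ = 43°  [same arc JD]
7. ∠KDL = 31°  [same arc KL]
8. ∠DAK = 106°  [△DAK]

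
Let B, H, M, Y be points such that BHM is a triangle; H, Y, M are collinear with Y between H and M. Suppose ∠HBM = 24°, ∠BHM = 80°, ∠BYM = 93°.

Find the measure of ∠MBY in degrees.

1. ∠BMH = 76°  [△BHM]
2. ∠BMY = 76°  [Y on ray MH]
3. ∠MBY = 11°  [△BYM]

∠MBY = 11°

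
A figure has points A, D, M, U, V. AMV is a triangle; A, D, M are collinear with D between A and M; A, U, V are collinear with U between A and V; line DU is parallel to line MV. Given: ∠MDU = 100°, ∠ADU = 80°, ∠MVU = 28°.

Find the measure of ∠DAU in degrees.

1. ∠AMV = 80°  [DU∥MV, corresponding at D]
2. ∠AVM = 28°  [U on ray VA]
3. ∠MAV = 72°  [△AMV]
4. ∠DAU = 72°  [D on AM, U on AV]

∠DAU = 72°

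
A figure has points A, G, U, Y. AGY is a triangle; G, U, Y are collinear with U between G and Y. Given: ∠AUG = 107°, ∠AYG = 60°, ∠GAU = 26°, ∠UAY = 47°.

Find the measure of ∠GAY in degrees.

∠GAY = 73°

1. ∠AGU = 47°  [△AGU]
2. ∠AGY = 47°  [U on ray GY]
3. ∠GAY = 73°  [△AGY]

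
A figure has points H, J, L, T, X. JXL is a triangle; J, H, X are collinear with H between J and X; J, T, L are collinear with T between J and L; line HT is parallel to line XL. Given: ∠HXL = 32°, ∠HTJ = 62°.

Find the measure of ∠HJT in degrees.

1. ∠JXL = 32°  [H on ray XJ]
2. ∠JLX = 62°  [HT∥XL, corresponding at T]
3. ∠LJX = 86°  [△JXL]
4. ∠HJT = 86°  [H on JX, T on JL]

∠HJT = 86°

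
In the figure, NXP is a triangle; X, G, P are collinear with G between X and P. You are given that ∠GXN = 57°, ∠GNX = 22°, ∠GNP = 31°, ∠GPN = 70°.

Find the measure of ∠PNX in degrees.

∠PNX = 53°

1. ∠NXP = 57°  [G on ray XP]
2. ∠NPX = 70°  [G on ray PX]
3. ∠PNX = 53°  [△NXP]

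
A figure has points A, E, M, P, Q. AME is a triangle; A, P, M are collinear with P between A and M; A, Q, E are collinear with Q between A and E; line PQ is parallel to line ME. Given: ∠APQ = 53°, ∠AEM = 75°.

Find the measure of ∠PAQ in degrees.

1. ∠AME = 53°  [PQ∥ME, corresponding at P]
2. ∠EAM = 52°  [△AME]
3. ∠PAQ = 52°  [P on AM, Q on AE]

∠PAQ = 52°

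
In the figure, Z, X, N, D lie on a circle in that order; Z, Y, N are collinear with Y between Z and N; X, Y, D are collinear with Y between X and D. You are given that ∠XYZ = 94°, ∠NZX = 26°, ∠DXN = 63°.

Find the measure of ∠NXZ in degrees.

∠NXZ = 123°

1. ∠NYX = 86°  [linear pair at Y on ZN]
2. ∠XNZ = 31°  [△XYN]
3. ∠NXZ = 123°  [△ZXN]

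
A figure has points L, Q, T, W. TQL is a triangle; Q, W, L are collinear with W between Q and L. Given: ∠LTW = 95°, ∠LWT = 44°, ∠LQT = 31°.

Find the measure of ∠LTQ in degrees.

∠LTQ = 108°

1. ∠TLW = 41°  [△TWL]
2. ∠QLT = 41°  [W on ray LQ]
3. ∠LTQ = 108°  [△TQL]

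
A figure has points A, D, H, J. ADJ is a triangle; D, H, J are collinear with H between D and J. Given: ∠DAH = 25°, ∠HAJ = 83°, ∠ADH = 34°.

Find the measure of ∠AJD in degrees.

∠AJD = 38°

1. ∠AHD = 121°  [△ADH]
2. ∠AHJ = 59°  [linear pair at H on DJ]
3. ∠AJH = 38°  [△AHJ]
4. ∠AJD = 38°  [H on ray JD]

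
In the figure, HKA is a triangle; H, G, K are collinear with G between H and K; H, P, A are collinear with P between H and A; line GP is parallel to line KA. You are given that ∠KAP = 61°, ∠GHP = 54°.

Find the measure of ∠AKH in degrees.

∠AKH = 65°

1. ∠HAK = 61°  [P on ray AH]
2. ∠AHK = 54°  [G on HK, P on HA]
3. ∠AKH = 65°  [△HKA]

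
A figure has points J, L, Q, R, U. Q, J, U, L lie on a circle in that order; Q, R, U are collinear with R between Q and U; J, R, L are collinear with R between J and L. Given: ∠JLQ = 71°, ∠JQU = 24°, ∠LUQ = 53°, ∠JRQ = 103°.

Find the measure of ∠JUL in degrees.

1. ∠JUQ = 71°  [same arc QJ]
2. ∠JLU = 24°  [same arc JU]
3. ∠JRU = 77°  [linear pair at R on QU]
4. ∠LJU = 32°  [△JRU]
5. ∠JUL = 124°  [△JUL]

∠JUL = 124°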